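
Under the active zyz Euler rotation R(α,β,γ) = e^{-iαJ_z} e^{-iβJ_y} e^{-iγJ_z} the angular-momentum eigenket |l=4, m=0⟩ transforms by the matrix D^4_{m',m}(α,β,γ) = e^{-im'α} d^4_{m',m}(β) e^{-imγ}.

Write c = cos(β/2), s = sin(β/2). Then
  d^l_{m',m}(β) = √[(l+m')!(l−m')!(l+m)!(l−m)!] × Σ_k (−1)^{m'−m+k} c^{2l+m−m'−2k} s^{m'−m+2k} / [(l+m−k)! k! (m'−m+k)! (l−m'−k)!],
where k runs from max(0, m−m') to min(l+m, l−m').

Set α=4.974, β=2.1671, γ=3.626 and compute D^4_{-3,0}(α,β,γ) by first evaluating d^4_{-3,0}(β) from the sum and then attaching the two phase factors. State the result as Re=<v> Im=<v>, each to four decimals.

Re=0.3325 Im=-0.3329

D^4_{-3,0}(4.974,2.1671,3.626) = e^{-i·-3·4.974}·d^4_{-3,0}(2.1671)·e^{-i·0·3.626}. Compute d first:
With c≡cos(β/2)=0.468194 and s≡sin(β/2)=0.883625, N=[1·5040·24·24]^{1/2}=1703.830978
k∈{3,4} keeps every argument non-negative
  k=3: (−1)^0·1703.8310/(144)·0.4682^5·0.8836^3 = +0.183654
  k=4: (−1)^1·1703.8310/(144)·0.4682^3·0.8836^5 = -0.654160
d^4_{-3,0}(2.1671) = +0.183654 -0.654160 = -0.470506
Attach z-rotation phases: D = e^{-i(-3)(4.974)}·(-0.470506)·e^{-i(0)(3.626)} = +0.332510-0.332886i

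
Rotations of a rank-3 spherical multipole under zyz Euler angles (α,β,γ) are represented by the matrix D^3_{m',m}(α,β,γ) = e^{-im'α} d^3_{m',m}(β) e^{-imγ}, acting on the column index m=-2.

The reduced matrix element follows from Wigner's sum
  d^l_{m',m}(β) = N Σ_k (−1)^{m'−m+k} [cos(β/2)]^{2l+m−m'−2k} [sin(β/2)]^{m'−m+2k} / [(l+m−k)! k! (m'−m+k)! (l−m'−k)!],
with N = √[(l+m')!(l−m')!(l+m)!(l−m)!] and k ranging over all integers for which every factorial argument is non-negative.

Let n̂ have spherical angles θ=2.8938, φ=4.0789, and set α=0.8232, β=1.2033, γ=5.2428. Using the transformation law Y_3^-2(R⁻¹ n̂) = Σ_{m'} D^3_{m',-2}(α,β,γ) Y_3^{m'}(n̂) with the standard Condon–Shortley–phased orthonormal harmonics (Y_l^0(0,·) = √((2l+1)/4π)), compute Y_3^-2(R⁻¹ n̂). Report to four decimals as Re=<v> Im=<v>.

Re=0.1681 Im=0.3556

Need the full column D^3_{m',-2} for m'=−3..3 at α=0.8232, β=1.2033, γ=5.2428.
cos(β/2)=0.824403, sin(β/2)=0.566004
d^3_{-3,-2}: single k=1 term ⇒ +0.527949;  D = +0.488540+0.200148i
d^3_{-2,-2}: k∈[0..1] ⇒ +0.313933 -0.739888 = -0.425955;  D = -0.386399+0.179259i
d^3_{-1,-2}: k∈[0..1] ⇒ -0.681579 +0.642548 = -0.039031;  D = -0.012027+0.037132i
d^3_{0,-2}: k∈[0..1] ⇒ +0.810507 -0.382046 = +0.428461;  D = -0.209155-0.373942i
d^3_{1,-2}: k∈[0..1] ⇒ -0.642548 +0.151438 = -0.491110;  D = +0.477310+0.115603i
d^3_{2,-2}: k∈[0..1] ⇒ +0.348759 -0.032879 = +0.315880;  D = -0.263252+0.174581i
d^3_{3,-2}: single k=0 term ⇒ -0.117303;  D = +0.018922-0.115767i
Y_3^{m'}(θ=2.8938,φ=4.0789) and Σ D·Y over m':
  (+0.4885+0.2001i)·(+0.0058+0.0020i)  (-0.3864+0.1793i)·(+0.0178+0.0569i)  (-0.0120+0.0371i)·(-0.1736+0.2363i)  (-0.2092-0.3739i)·(-0.6147+0.0000i)  (+0.4773+0.1156i)·(+0.1736+0.2363i)  (-0.2633+0.1746i)·(+0.0178-0.0569i)  (+0.0189-0.1158i)·(-0.0058+0.0020i)
Y_3^-2(R⁻¹ n̂) = +0.168135+0.355613i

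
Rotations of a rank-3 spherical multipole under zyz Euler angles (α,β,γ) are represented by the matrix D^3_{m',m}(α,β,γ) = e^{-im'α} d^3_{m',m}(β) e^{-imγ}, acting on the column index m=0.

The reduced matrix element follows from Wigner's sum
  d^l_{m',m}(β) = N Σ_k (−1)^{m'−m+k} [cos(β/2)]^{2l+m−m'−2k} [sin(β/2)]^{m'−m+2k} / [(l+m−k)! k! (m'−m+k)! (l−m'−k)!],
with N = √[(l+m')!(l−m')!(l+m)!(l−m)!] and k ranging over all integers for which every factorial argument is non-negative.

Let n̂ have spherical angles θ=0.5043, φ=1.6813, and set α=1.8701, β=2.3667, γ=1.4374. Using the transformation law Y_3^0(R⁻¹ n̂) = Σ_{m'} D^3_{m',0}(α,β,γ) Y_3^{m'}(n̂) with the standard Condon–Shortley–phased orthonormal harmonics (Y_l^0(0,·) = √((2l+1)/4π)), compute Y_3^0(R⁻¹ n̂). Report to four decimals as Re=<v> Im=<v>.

Re=0.2814 Im=0.0000

Need the full column D^3_{m',0} for m'=−3..3 at α=1.8701, β=2.3667, γ=1.4374.
cos(β/2)=0.377825, sin(β/2)=0.925877
d^3_{-3,0}: single k=3 term ⇒ +0.191447;  D = +0.149716-0.119318i
d^3_{-2,0}: k∈[2..3] ⇒ +0.095682 -0.574587 = -0.478905;  D = +0.395633+0.269859i
d^3_{-1,0}: k∈[1..3] ⇒ +0.024694 -0.444882 +0.890529 = +0.470341;  D = -0.138682+0.449431i
d^3_{0,0}: k∈[0..3] ⇒ +0.002909 -0.157222 +0.944142 -0.629970 = +0.159860;  D = +0.159860+0.000000i
d^3_{1,0}: k∈[0..2] ⇒ -0.024694 +0.444882 -0.890529 = -0.470341;  D = +0.138682+0.449431i
d^3_{2,0}: k∈[0..1] ⇒ +0.095682 -0.574587 = -0.478905;  D = +0.395633-0.269859i
d^3_{3,0}: single k=0 term ⇒ -0.191447;  D = -0.149716-0.119318i
Y_3^{m'}(θ=0.5043,φ=1.6813) and Σ D·Y over m':
  (+0.1497-0.1193i)·(+0.0153+0.0445i)  (+0.3956+0.2699i)·(-0.2038+0.0458i)  (-0.1387+0.4494i)·(-0.0488-0.4396i)  (+0.1599+0.0000i)·(+0.2720+0.0000i)  (+0.1387+0.4494i)·(+0.0488-0.4396i)  (+0.3956-0.2699i)·(-0.2038-0.0458i)  (-0.1497-0.1193i)·(-0.0153+0.0445i)
Y_3^0(R⁻¹ n̂) = +0.281405-0.000000i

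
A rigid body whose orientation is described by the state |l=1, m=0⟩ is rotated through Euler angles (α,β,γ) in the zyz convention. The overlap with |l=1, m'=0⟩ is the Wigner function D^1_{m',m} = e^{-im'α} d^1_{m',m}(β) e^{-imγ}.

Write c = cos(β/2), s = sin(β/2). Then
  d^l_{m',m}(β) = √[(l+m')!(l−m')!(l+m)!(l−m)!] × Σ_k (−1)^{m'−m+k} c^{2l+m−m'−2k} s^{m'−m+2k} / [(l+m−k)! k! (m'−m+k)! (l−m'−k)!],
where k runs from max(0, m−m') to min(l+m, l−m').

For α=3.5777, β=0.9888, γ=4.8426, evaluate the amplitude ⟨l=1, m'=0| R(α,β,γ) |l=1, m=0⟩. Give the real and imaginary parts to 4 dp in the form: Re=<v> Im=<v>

First d^1_{0,0}(β=0.9888), then the phase factors e^{-i(0)α} and e^{-i(0)γ}:
With c≡cos(β/2)=0.880254 and s≡sin(β/2)=0.474504, N=[1·1·1·1]^{1/2}=1.000000
Admissible k: 0..1 (factorial args all ≥0)
  k=0: (−1)^0·1.0000/(1)·0.8803^2·0.4745^0 = +0.774846
  k=1: (−1)^1·1.0000/(1)·0.8803^0·0.4745^2 = -0.225154
d^1_{0,0}(0.9888) = +0.774846 -0.225154 = +0.549693
Phases: e^{-i·(0)·3.5777}=+1.000000+0.000000i, e^{-i·(0)·4.8426}=+1.000000+0.000000i ⇒ D=+0.549693+0.000000i

Re=0.5497 Im=0.0000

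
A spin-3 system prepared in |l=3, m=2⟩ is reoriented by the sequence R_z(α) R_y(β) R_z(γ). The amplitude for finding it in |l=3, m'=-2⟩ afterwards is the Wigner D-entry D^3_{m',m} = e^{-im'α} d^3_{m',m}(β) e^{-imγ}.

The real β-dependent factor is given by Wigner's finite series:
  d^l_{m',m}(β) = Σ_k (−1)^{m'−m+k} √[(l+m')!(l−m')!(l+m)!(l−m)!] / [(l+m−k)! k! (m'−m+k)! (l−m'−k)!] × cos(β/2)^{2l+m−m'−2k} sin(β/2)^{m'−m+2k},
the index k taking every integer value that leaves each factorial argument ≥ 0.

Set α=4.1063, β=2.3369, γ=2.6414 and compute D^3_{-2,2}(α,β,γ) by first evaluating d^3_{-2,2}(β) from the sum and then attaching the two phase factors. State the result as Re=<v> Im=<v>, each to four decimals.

Re=0.0561 Im=-0.0121

D^3_{-2,2}(4.1063,2.3369,2.6414) = e^{-i·-2·4.1063}·d^3_{-2,2}(2.3369)·e^{-i·2·2.6414}. Compute d first:
With c≡cos(β/2)=0.391578 and s≡sin(β/2)=0.920145, N=[1·120·120·1]^{1/2}=120.000000
k: max(0,(2)−(-2))=4 … min(3+(2),3−(-2))=5
  k=4: (−1)^0·120.0000/(24)·0.3916^2·0.9201^4 = +0.549581
  k=5: (−1)^1·120.0000/(120)·0.3916^0·0.9201^6 = -0.606928
d^3_{-2,2}(2.3369) = +0.549581 -0.606928 = -0.057346
D = (-0.350981+0.936383i)·(-0.057346)·(+0.539978+0.841679i) = +0.056065-0.012055i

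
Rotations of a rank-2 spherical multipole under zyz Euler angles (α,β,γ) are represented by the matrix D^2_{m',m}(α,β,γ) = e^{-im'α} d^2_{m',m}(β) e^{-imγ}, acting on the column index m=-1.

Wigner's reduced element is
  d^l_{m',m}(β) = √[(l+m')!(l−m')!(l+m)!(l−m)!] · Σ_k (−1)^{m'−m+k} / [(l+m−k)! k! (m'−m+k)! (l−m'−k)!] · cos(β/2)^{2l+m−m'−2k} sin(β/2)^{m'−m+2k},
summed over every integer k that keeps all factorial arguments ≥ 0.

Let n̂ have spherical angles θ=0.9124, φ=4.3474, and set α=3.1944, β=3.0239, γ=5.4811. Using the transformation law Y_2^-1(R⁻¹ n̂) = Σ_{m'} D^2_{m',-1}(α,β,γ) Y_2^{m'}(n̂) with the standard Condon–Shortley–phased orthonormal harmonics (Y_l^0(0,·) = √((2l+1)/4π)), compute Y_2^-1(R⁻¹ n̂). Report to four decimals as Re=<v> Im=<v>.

Re=0.3484 Im=0.0977

Need the full column D^2_{m',-1} for m'=−2..2 at α=3.1944, β=3.0239, γ=5.4811.
cos(β/2)=0.058812, sin(β/2)=0.998269
d^2_{-2,-1}: single k=1 term ⇒ +0.000406;  D = +0.000312-0.000261i
d^2_{-1,-1}: k∈[0..1] ⇒ +0.000012 -0.010341 = -0.010329;  D = +0.007563-0.007035i
d^2_{0,-1}: k∈[0..1] ⇒ -0.000497 +0.143314 = +0.142816;  D = +0.099287-0.102657i
d^2_{1,-1}: k∈[0..1] ⇒ +0.010341 -0.993094 = -0.982753;  D = +0.644981-0.741488i
d^2_{2,-1}: single k=0 term ⇒ -0.117015;  D = -0.072030+0.092218i
Y_2^{m'}(θ=0.9124,φ=4.3474) and Σ D·Y over m':
  (+0.0003-0.0003i)·(-0.1801-0.1612i)  (+0.0076-0.0070i)·(-0.1335+0.3493i)  (+0.0993-0.1027i)·(+0.0388+0.0000i)  (+0.6450-0.7415i)·(+0.1335+0.3493i)  (-0.0720+0.0922i)·(-0.1801+0.1612i)
Y_2^-1(R⁻¹ n̂) = +0.348354+0.097684i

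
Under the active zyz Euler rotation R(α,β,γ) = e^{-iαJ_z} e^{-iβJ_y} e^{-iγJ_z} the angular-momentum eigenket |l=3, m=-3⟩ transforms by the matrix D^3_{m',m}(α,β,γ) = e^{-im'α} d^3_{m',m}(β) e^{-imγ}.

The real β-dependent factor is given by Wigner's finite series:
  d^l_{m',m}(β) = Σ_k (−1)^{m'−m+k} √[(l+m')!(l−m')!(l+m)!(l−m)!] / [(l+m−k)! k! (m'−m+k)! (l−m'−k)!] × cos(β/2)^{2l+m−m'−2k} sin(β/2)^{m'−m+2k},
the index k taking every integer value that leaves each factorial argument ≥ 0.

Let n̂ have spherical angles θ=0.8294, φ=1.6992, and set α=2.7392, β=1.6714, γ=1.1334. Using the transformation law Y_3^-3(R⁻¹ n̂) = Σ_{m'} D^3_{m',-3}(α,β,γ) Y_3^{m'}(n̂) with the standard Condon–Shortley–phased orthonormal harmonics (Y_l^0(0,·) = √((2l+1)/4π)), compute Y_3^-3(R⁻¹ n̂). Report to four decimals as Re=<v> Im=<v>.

Re=-0.1283 Im=-0.3373

Need the full column D^3_{m',-3} for m'=−3..3 at α=2.7392, β=1.6714, γ=1.1334.
cos(β/2)=0.670659, sin(β/2)=0.741766
d^3_{-3,-3}: single k=0 term ⇒ +0.090993;  D = +0.053035-0.073940i
d^3_{-2,-3}: single k=0 term ⇒ -0.246519;  D = +0.210654-0.128048i
d^3_{-1,-3}: single k=0 term ⇒ +0.431108;  D = +0.426659-0.061774i
d^3_{0,-3}: single k=0 term ⇒ -0.550580;  D = +0.532272+0.140802i
d^3_{1,-3}: single k=0 term ⇒ +0.527372;  D = +0.416296+0.323757i
d^3_{2,-3}: single k=0 term ⇒ -0.368903;  D = +0.179254+0.322425i
d^3_{3,-3}: single k=0 term ⇒ +0.166572;  D = +0.017460+0.165654i
Y_3^{m'}(θ=0.8294,φ=1.6992) and Σ D·Y over m':
  (+0.0530-0.0739i)·(+0.0629+0.1551i)  (+0.2107-0.1280i)·(-0.3631+0.0954i)  (+0.4267-0.0618i)·(-0.0391-0.3026i)  (+0.5323+0.1408i)·(-0.1814+0.0000i)  (+0.4163+0.3238i)·(+0.0391-0.3026i)  (+0.1793+0.3224i)·(-0.3631-0.0954i)  (+0.0175+0.1657i)·(-0.0629+0.1551i)
Y_3^-3(R⁻¹ n̂) = -0.128271-0.337309i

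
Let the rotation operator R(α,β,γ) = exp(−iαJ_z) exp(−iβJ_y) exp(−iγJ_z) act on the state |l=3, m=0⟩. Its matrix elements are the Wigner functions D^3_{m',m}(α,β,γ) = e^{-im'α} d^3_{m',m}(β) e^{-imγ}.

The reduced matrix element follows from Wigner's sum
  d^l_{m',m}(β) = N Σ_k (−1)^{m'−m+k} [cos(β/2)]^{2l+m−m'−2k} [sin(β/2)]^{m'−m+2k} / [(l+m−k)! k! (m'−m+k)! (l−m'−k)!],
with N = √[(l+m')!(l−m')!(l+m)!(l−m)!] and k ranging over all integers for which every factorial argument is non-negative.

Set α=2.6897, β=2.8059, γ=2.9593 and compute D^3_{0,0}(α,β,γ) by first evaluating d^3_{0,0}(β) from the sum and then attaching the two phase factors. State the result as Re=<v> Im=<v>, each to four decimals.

Re=-0.6880 Im=0.0000

First d^3_{0,0}(β=2.8059), then the phase factors e^{-i(0)α} and e^{-i(0)γ}:
With c≡cos(β/2)=0.167059 and s≡sin(β/2)=0.985947, N=[6·6·6·6]^{1/2}=36.000000
k: max(0,(0)−(0))=0 … min(3+(0),3−(0))=3
  k=0: (−1)^0·36.0000/(36)·0.1671^6·0.9859^0 = +0.000022
  k=1: (−1)^1·36.0000/(4)·0.1671^4·0.9859^2 = -0.006814
  k=2: (−1)^2·36.0000/(4)·0.1671^2·0.9859^4 = +0.237355
  k=3: (−1)^3·36.0000/(36)·0.1671^0·0.9859^6 = -0.918589
d^3_{0,0}(2.8059) = +0.000022 -0.006814 +0.237355 -0.918589 = -0.688026
Phases: e^{-i·(0)·2.6897}=+1.000000+0.000000i, e^{-i·(0)·2.9593}=+1.000000+0.000000i ⇒ D=-0.688026+0.000000i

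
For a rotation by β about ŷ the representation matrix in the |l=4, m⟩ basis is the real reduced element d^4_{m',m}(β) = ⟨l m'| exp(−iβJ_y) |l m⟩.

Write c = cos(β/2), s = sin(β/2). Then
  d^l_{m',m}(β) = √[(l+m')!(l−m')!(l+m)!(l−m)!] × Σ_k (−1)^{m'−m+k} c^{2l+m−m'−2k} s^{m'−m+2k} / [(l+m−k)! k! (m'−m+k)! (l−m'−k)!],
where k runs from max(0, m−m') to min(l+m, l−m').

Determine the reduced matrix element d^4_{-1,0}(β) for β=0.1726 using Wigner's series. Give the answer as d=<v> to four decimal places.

d^4_{-1,0}(β=0.1726) via Wigner's sum:
c=cos(0.1726/2)=0.996278, s=sin(0.1726/2)=0.086193; N=√[6·120·24·24]=643.987578
k: max(0,(0)−(-1))=1 … min(4+(0),4−(-1))=4
  k=1: (−1)^0·643.9876/(144)·0.9963^7·0.0862^1 = +0.375536
  k=2: (−1)^1·643.9876/(24)·0.9963^5·0.0862^3 = -0.016865
  k=3: (−1)^2·643.9876/(24)·0.9963^3·0.0862^5 = +0.000126
  k=4: (−1)^3·643.9876/(144)·0.9963^1·0.0862^7 = -0.000000
d^4_{-1,0}(0.1726) = +0.375536 -0.016865 +0.000126 -0.000000 = +0.358797

d=0.3588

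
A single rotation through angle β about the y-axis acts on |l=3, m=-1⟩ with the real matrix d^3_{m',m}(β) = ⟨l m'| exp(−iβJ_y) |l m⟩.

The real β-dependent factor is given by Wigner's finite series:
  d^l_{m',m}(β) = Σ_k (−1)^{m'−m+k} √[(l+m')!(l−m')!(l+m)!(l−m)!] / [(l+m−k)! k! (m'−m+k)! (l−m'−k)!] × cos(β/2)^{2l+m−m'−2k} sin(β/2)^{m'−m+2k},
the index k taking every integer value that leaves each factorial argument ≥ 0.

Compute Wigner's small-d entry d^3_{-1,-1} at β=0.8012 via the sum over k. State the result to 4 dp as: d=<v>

d=-0.1474

d^3_{-1,-1}(β=0.8012) via Wigner's sum:
With c≡cos(β/2)=0.920827 and s≡sin(β/2)=0.389971, N=[2·24·2·24]^{1/2}=48.000000
The bounds max(0,m−m')=0 and min(l+m,l−m')=2 give 3 terms
  k=0: (−1)^0·48.0000/(48)·0.9208^6·0.3900^0 = +0.609633
  k=1: (−1)^1·48.0000/(6)·0.9208^4·0.3900^2 = -0.874716
  k=2: (−1)^2·48.0000/(8)·0.9208^2·0.3900^4 = +0.117662
d^3_{-1,-1}(0.8012) = +0.609633 -0.874716 +0.117662 = -0.147420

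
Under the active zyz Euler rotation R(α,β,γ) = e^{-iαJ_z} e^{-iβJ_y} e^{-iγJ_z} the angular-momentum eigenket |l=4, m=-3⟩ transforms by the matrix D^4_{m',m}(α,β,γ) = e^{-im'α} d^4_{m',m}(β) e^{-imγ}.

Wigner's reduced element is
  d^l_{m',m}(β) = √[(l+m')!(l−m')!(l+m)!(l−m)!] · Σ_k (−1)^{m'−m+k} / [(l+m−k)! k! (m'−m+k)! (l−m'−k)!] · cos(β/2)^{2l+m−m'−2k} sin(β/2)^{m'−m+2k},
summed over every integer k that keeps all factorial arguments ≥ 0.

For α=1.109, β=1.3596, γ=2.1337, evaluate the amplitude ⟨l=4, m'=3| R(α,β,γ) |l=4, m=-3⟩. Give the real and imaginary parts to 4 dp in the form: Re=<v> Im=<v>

Split into d^4_{3,-3}(β=1.3596) × two z-phases.
c=cos(1.3596/2)=0.777698, s=sin(1.3596/2)=0.628637; N=√[5040·1·1·5040]=5040.000000
k∈{0,1} keeps every argument non-negative
  k=0: (−1)^6·5040.0000/(720)·0.7777^2·0.6286^6 = +0.261290
  k=1: (−1)^7·5040.0000/(5040)·0.7777^0·0.6286^8 = -0.024389
d^4_{3,-3}(1.3596) = +0.261290 -0.024389 = +0.236900
Attach z-rotation phases: D = e^{-i(3)(1.109)}·(+0.236900)·e^{-i(-3)(2.1337)} = -0.236361+0.015977i

Re=-0.2364 Im=0.0160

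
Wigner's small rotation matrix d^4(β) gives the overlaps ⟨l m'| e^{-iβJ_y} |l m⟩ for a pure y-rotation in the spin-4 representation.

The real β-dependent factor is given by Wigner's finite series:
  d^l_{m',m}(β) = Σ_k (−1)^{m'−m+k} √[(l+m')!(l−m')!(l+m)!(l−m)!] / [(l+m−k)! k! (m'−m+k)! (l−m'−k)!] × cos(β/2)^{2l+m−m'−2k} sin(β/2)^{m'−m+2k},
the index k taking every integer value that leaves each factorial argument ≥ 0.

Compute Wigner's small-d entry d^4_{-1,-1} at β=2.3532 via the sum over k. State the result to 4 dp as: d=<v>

d^4_{-1,-1}(β=2.3532) via Wigner's sum:
Half-angle: c=0.384066, s=0.923306. N=√(6·120·6·120)=720.000000
The bounds max(0,m−m')=0 and min(l+m,l−m')=3 give 4 terms
  k=0: (−1)^0·720.0000/(720)·0.3841^8·0.9233^0 = +0.000473
  k=1: (−1)^1·720.0000/(48)·0.3841^6·0.9233^2 = -0.041041
  k=2: (−1)^2·720.0000/(24)·0.3841^4·0.9233^4 = +0.474381
  k=3: (−1)^3·720.0000/(72)·0.3841^2·0.9233^6 = -0.913871
d^4_{-1,-1}(2.3532) = +0.000473 -0.041041 +0.474381 -0.913871 = -0.480057

d=-0.4801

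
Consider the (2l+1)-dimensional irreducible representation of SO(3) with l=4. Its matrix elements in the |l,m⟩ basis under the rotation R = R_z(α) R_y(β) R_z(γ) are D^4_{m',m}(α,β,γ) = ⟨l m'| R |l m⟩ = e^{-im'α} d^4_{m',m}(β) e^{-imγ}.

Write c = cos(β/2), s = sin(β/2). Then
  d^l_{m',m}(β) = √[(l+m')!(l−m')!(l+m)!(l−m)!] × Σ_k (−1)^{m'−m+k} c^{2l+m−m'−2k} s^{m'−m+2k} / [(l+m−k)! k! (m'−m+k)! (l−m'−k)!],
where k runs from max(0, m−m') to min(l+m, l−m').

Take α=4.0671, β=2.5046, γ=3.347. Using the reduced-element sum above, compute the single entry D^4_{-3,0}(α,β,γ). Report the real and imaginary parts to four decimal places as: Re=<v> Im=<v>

Split into d^4_{-3,0}(β=2.5046) × two z-phases.
Half-angle: c=0.313139, s=0.949707. N=√(1·5040·24·24)=1703.830978
The bounds max(0,m−m')=3 and min(l+m,l−m')=4 give 2 terms
  k=3: (−1)^0·1703.8310/(144)·0.3131^5·0.9497^3 = +0.030515
  k=4: (−1)^1·1703.8310/(144)·0.3131^3·0.9497^5 = -0.280688
d^4_{-3,0}(2.5046) = +0.030515 -0.280688 = -0.250173
Attach z-rotation phases: D = e^{-i(-3)(4.0671)}·(-0.250173)·e^{-i(0)(3.347)} = -0.233686+0.089315i

Re=-0.2337 Im=0.0893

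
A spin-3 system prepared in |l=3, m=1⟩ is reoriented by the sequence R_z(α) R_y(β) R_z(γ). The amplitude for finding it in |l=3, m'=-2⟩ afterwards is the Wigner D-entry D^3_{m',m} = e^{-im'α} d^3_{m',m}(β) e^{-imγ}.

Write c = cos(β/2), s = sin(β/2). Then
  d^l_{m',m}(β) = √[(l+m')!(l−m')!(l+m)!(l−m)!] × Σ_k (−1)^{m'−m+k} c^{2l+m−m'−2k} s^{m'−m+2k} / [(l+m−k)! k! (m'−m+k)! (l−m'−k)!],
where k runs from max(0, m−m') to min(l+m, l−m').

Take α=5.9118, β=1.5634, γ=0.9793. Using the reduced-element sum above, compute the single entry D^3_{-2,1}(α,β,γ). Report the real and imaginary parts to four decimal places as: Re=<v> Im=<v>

First d^3_{-2,1}(β=1.5634), then the phase factors e^{-i(-2)α} and e^{-i(1)γ}:
c=cos(1.5634/2)=0.709717, s=sin(1.5634/2)=0.704487; N=√[1·120·24·2]=75.894664
Admissible k: 3..4 (factorial args all ≥0)
  k=3: (−1)^0·75.8947/(12)·0.7097^3·0.7045^3 = +0.790505
  k=4: (−1)^1·75.8947/(24)·0.7097^1·0.7045^5 = -0.389448
d^3_{-2,1}(1.5634) = +0.790505 -0.389448 = +0.401056
D = (+0.736598-0.676331i)·(+0.401056)·(+0.557604-0.830107i) = -0.060438-0.396476i

Re=-0.0604 Im=-0.3965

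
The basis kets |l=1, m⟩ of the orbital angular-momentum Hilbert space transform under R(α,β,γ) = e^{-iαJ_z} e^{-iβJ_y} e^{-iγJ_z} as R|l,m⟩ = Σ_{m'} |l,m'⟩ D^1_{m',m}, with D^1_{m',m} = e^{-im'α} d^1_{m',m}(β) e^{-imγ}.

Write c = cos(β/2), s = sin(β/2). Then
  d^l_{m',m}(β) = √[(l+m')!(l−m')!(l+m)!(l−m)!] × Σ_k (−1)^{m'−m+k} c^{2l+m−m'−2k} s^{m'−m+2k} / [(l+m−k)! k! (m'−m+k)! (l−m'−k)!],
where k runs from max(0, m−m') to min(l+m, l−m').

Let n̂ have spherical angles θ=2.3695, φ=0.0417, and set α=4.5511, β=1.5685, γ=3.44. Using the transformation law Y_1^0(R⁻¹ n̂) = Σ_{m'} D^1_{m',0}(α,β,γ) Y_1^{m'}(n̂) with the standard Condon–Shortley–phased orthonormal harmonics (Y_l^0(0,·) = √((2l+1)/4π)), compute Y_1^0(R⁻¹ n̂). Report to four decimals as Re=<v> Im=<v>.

Re=-0.0695 Im=0.0000

Need the full column D^1_{m',0} for m'=−1..1 at α=4.5511, β=1.5685, γ=3.44.
cos(β/2)=0.707918, sin(β/2)=0.706294
d^1_{-1,0}: single k=1 term ⇒ +0.707105;  D = -0.113554-0.697927i
d^1_{0,0}: k∈[0..1] ⇒ +0.501148 -0.498852 = +0.002296;  D = +0.002296+0.000000i
d^1_{1,0}: single k=0 term ⇒ -0.707105;  D = +0.113554-0.697927i
Y_1^{m'}(θ=2.3695,φ=0.0417) and Σ D·Y over m':
  (-0.1136-0.6979i)·(+0.2408-0.0100i)  (+0.0023+0.0000i)·(-0.3501+0.0000i)  (+0.1136-0.6979i)·(-0.2408-0.0100i)
Y_1^0(R⁻¹ n̂) = -0.069522+0.000000i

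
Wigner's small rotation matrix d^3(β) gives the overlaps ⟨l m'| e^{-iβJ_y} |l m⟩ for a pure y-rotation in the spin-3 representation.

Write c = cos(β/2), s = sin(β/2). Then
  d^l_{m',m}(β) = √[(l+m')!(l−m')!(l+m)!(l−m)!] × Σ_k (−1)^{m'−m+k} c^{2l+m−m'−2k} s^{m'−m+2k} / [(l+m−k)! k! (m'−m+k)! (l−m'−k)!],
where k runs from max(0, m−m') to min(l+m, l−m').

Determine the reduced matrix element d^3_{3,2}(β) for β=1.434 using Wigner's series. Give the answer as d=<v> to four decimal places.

d^3_{3,2}(β=1.434) via Wigner's sum:
c=cos(1.434/2)=0.753780, s=sin(1.434/2)=0.657126; N=√[720·1·120·1]=293.938769
k: max(0,(2)−(3))=0 … min(3+(2),3−(3))=0
  k=0: (−1)^1·293.9388/(120)·0.7538^5·0.6571^1 = -0.391696
d^3_{3,2}(1.434) = -0.391696

d=-0.3917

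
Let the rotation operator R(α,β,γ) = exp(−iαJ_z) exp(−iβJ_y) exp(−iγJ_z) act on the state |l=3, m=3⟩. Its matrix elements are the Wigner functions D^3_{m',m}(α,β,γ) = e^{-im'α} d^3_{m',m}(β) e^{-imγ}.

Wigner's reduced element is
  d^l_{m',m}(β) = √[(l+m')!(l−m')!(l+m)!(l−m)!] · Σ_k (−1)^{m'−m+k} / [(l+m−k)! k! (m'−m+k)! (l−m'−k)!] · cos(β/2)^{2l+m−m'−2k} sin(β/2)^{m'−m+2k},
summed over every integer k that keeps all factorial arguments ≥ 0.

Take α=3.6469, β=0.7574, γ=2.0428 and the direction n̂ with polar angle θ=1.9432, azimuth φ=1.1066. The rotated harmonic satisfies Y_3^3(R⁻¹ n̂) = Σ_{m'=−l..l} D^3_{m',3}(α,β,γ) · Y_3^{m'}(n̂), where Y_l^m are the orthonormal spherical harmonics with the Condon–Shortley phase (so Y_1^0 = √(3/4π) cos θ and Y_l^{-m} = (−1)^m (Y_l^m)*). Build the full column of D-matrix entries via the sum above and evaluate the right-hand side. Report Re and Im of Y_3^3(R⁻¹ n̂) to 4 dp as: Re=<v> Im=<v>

Need the full column D^3_{m',3} for m'=−3..3 at α=3.6469, β=0.7574, γ=2.0428.
cos(β/2)=0.929146, sin(β/2)=0.369713
d^3_{-3,3}: single k=6 term ⇒ +0.002554;  D = +0.000255-0.002541i
d^3_{-2,3}: single k=5 term ⇒ +0.015721;  D = +0.006200+0.014447i
d^3_{-1,3}: single k=4 term ⇒ +0.062470;  D = -0.049347-0.038306i
d^3_{0,3}: single k=3 term ⇒ +0.181285;  D = +0.179117+0.027948i
d^3_{1,3}: single k=2 term ⇒ +0.394558;  D = -0.370566+0.135487i
d^3_{2,3}: single k=1 term ⇒ +0.627134;  D = +0.411144-0.473558i
d^3_{3,3}: single k=0 term ⇒ +0.643434;  D = -0.133916+0.629344i
Y_3^{m'}(θ=1.9432,φ=1.1066) and Σ D·Y over m':
  (+0.0003-0.0025i)·(-0.3318+0.0598i)  (+0.0062+0.0144i)·(+0.1933+0.2583i)  (-0.0493-0.0383i)·(-0.0456+0.0910i)  (+0.1791+0.0279i)·(+0.3175+0.0000i)  (-0.3706+0.1355i)·(+0.0456+0.0910i)  (+0.4111-0.4736i)·(+0.1933-0.2583i)  (-0.1339+0.6293i)·(+0.3318+0.0598i)
Y_3^3(R⁻¹ n̂) = -0.093988-0.013070i

Re=-0.0940 Im=-0.0131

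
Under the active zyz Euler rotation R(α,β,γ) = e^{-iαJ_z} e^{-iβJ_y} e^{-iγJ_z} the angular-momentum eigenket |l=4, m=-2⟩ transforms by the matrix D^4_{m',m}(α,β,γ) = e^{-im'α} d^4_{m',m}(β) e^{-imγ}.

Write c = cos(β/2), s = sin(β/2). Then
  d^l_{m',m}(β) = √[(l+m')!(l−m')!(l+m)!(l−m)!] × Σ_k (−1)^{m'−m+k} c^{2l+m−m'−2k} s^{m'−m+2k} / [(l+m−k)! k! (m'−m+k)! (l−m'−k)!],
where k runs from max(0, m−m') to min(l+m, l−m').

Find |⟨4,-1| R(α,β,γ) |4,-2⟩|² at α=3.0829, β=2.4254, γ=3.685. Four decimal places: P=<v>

P=0.1219

First d^4_{-1,-2}(β=2.4254), then the phase factors e^{-i(-1)α} and e^{-i(-2)γ}:
Half-angle: c=0.350492, s=0.936566. N=√(6·120·2·720)=1018.233765
Admissible k: 0..2 (factorial args all ≥0)
  k=0: (−1)^1·1018.2338/(240)·0.3505^7·0.9366^1 = -0.002582
  k=1: (−1)^2·1018.2338/(48)·0.3505^5·0.9366^3 = +0.092175
  k=2: (−1)^3·1018.2338/(72)·0.3505^3·0.9366^5 = -0.438774
d^4_{-1,-2}(2.4254) = -0.002582 +0.092175 -0.438774 = -0.349181
|D^4_{-1,-2}|² = |d^4_{-1,-2}(β)|² = (-0.349181)² = 0.121927 (the z-rotation phases have unit modulus)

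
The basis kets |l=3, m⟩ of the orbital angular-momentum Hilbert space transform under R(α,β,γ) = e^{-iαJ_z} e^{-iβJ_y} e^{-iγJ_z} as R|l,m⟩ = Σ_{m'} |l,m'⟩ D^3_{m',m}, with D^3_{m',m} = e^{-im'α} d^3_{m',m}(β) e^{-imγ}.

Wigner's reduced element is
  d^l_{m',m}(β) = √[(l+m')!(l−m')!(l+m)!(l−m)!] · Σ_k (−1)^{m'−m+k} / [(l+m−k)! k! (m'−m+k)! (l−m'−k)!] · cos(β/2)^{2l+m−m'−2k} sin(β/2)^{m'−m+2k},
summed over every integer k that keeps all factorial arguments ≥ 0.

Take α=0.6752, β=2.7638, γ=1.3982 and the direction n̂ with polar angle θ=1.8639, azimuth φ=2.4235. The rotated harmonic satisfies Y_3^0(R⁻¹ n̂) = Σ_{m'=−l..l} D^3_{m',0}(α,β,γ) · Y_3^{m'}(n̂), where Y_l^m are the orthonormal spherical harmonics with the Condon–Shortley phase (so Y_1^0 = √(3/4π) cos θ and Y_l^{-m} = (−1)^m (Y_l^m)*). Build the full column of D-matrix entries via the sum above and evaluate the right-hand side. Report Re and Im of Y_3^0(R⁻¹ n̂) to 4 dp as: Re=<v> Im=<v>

Need the full column D^3_{m',0} for m'=−3..3 at α=0.6752, β=2.7638, γ=1.3982.
cos(β/2)=0.187775, sin(β/2)=0.982212
d^3_{-3,0}: single k=3 term ⇒ +0.028057;  D = -0.012325+0.025205i
d^3_{-2,0}: k∈[2..3] ⇒ +0.006569 -0.179745 = -0.173176;  D = -0.037859-0.168987i
d^3_{-1,0}: k∈[1..3] ⇒ +0.000794 -0.065199 +0.594641 = +0.530236;  D = +0.413893+0.331426i
d^3_{0,0}: k∈[0..3] ⇒ +0.000044 -0.010795 +0.295351 -0.897908 = -0.613307;  D = -0.613307+0.000000i
d^3_{1,0}: k∈[0..2] ⇒ -0.000794 +0.065199 -0.594641 = -0.530236;  D = -0.413893+0.331426i
d^3_{2,0}: k∈[0..1] ⇒ +0.006569 -0.179745 = -0.173176;  D = -0.037859+0.168987i
d^3_{3,0}: single k=0 term ⇒ -0.028057;  D = +0.012325+0.025205i
Y_3^{m'}(θ=1.8639,φ=2.4235) and Σ D·Y over m':
  (-0.0123+0.0252i)·(+0.2017-0.3055i)  (-0.0379-0.1690i)·(-0.0363-0.2682i)  (+0.4139+0.3314i)·(+0.1357+0.1186i)  (-0.6133+0.0000i)·(+0.2785+0.0000i)  (-0.4139+0.3314i)·(-0.1357+0.1186i)  (-0.0379+0.1690i)·(-0.0363+0.2682i)  (+0.0123+0.0252i)·(-0.2017-0.3055i)
Y_3^0(R⁻¹ n̂) = -0.214484+0.000000i

Re=-0.2145 Im=0.0000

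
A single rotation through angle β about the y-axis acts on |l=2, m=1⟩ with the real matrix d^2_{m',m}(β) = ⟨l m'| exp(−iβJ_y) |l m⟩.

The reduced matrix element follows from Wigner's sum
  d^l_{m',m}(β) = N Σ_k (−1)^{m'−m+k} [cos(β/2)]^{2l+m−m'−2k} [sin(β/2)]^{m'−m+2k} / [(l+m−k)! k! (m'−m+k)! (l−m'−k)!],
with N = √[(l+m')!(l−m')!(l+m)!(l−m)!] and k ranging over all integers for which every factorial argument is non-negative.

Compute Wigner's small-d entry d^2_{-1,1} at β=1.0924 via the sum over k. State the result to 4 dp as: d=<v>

d=0.5183

d^2_{-1,1}(β=1.0924) via Wigner's sum:
c=cos(1.0924/2)=0.854505, s=sin(1.0924/2)=0.519444; N=√[1·6·6·1]=6.000000
k∈{2,3} keeps every argument non-negative
  k=2: (−1)^0·6.0000/(2)·0.8545^2·0.5194^2 = +0.591054
  k=3: (−1)^1·6.0000/(6)·0.8545^0·0.5194^4 = -0.072804
d^2_{-1,1}(1.0924) = +0.591054 -0.072804 = +0.518250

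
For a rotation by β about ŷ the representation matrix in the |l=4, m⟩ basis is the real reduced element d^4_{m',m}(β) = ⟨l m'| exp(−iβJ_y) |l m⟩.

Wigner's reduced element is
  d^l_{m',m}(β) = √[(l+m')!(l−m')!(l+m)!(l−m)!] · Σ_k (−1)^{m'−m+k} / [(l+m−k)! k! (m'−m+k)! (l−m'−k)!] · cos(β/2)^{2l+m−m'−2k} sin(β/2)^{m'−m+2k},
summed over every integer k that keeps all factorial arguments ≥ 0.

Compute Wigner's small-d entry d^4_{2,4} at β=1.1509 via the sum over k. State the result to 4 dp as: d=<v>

d=0.5464

d^4_{2,4}(β=1.1509) via Wigner's sum:
With c≡cos(β/2)=0.838947 and s≡sin(β/2)=0.544212, N=[720·2·40320·1]^{1/2}=7619.763776
The bounds max(0,m−m')=2 and min(l+m,l−m')=2 give 1 term
  k=2: (−1)^0·7619.7638/(1440)·0.8389^6·0.5442^2 = +0.546417
d^4_{2,4}(1.1509) = +0.546417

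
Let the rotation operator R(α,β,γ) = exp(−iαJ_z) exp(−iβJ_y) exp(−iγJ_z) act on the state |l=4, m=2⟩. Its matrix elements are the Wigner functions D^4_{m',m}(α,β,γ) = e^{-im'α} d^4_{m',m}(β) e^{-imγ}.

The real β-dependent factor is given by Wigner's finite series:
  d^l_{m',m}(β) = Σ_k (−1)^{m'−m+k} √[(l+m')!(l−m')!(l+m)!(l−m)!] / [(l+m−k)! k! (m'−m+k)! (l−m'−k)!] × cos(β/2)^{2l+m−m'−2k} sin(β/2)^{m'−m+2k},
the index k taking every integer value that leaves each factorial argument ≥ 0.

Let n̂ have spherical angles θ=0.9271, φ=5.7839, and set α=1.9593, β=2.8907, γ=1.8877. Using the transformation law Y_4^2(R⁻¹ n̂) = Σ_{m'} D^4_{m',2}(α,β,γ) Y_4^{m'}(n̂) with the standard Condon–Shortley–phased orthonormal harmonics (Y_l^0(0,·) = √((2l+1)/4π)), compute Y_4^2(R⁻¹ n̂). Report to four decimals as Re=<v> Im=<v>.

Re=0.2898 Im=0.3148

Need the full column D^4_{m',2} for m'=−4..4 at α=1.9593, β=2.8907, γ=1.8877.
cos(β/2)=0.125118, sin(β/2)=0.992142
d^4_{-4,2}: single k=6 term ⇒ +0.079006;  D = -0.047850-0.062867i
d^4_{-3,2}: k∈[5..6] ⇒ +0.021135 -0.442995 = -0.421860;  D = +0.213884-0.363620i
d^4_{-2,2}: k∈[4..6] ⇒ +0.003562 -0.179168 +0.938837 = +0.763231;  D = +0.755419+0.108922i
d^4_{-1,2}: k∈[3..5] ⇒ +0.000423 -0.039942 +0.502309 = +0.462791;  D = -0.112389-0.448936i
d^4_{0,2}: k∈[2..4] ⇒ +0.000036 -0.006007 +0.141645 = +0.135674;  D = -0.109323+0.080348i
d^4_{1,2}: k∈[1..3] ⇒ +0.000002 -0.000635 +0.026628 = +0.025995;  D = +0.022182+0.013554i
d^4_{2,2}: k∈[0..2] ⇒ +0.000000 -0.000045 +0.003562 = +0.003516;  D = +0.000560-0.003472i
d^4_{3,2}: k∈[0..1] ⇒ -0.000002 +0.000336 = +0.000334;  D = -0.000326+0.000076i
d^4_{4,2}: single k=0 term ⇒ +0.000020;  D = +0.000012+0.000016i
Y_4^{m'}(θ=0.9271,φ=5.7839) and Σ D·Y over m':
  (-0.0479-0.0629i)·(-0.0749+0.1649i)  (+0.2139-0.3636i)·(+0.0280+0.3834i)  (+0.7554+0.1089i)·(+0.1763+0.2737i)  (-0.1124-0.4489i)·(-0.0954-0.0521i)  (-0.1093+0.0803i)·(-0.3454+0.0000i)  (+0.0222+0.0136i)·(+0.0954-0.0521i)  (+0.0006-0.0035i)·(+0.1763-0.2737i)  (-0.0003+0.0001i)·(-0.0280+0.3834i)  (+0.0000+0.0000i)·(-0.0749-0.1649i)
Y_4^2(R⁻¹ n̂) = +0.289814+0.314821i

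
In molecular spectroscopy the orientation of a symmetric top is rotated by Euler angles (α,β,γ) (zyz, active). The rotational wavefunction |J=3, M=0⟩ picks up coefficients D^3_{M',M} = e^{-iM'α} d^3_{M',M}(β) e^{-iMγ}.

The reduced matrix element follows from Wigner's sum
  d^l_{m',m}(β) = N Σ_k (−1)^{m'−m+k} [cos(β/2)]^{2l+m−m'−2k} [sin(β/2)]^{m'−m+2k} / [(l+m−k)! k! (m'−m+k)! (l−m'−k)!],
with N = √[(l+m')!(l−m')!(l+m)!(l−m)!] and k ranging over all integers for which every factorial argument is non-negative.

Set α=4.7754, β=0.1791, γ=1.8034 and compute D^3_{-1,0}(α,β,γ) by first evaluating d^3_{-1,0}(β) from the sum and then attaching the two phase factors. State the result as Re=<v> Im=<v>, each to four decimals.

Re=0.0187 Im=-0.2957

Split into d^3_{-1,0}(β=0.1791) × two z-phases.
With c≡cos(β/2)=0.995993 and s≡sin(β/2)=0.089430, N=[2·24·6·6]^{1/2}=41.569219
k: max(0,(0)−(-1))=1 … min(3+(0),3−(-1))=3
  k=1: (−1)^0·41.5692/(12)·0.9960^5·0.0894^1 = +0.303639
  k=2: (−1)^1·41.5692/(4)·0.9960^3·0.0894^3 = -0.007344
  k=3: (−1)^2·41.5692/(12)·0.9960^1·0.0894^5 = +0.000020
d^3_{-1,0}(0.1791) = +0.303639 -0.007344 +0.000020 = +0.296314
D = (+0.062969-0.998015i)·(+0.296314)·(+1.000000+0.000000i) = +0.018659-0.295726i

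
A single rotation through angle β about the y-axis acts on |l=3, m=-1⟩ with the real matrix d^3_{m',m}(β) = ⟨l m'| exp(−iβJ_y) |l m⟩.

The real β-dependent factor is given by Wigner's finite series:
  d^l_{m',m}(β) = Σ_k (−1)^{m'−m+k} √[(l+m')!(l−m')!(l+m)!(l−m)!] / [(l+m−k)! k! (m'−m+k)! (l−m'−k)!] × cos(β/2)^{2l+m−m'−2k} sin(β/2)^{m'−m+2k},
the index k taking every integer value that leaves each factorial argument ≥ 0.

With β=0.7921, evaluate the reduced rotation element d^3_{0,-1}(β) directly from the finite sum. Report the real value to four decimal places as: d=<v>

d=-0.4520

d^3_{0,-1}(β=0.7921) via Wigner's sum:
c=cos(0.7921/2)=0.922592, s=sin(0.7921/2)=0.385777; N=√[6·6·2·24]=41.569219
Admissible k: 0..2 (factorial args all ≥0)
  k=0: (−1)^1·41.5692/(12)·0.9226^5·0.3858^1 = -0.893255
  k=1: (−1)^2·41.5692/(4)·0.9226^3·0.3858^3 = +0.468544
  k=2: (−1)^3·41.5692/(12)·0.9226^1·0.3858^5 = -0.027308
d^3_{0,-1}(0.7921) = -0.893255 +0.468544 -0.027308 = -0.452019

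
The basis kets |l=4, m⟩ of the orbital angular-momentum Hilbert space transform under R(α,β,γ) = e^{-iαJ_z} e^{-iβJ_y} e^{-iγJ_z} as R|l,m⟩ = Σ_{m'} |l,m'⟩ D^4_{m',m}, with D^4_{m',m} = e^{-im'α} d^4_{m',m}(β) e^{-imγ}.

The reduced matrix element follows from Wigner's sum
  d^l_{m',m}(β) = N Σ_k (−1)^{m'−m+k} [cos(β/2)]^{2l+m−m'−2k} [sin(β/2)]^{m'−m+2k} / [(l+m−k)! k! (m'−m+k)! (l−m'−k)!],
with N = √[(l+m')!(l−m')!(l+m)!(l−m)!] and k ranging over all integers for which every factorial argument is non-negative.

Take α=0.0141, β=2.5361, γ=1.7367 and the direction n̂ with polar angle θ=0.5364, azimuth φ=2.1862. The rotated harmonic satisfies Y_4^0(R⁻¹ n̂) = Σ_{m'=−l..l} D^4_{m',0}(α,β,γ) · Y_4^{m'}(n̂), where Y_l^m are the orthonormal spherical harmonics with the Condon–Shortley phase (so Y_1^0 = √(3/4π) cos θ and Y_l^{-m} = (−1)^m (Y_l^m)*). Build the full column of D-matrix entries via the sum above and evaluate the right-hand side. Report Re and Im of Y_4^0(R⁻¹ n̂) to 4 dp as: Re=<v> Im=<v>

Need the full column D^4_{m',0} for m'=−4..4 at α=0.0141, β=2.5361, γ=1.7367.
cos(β/2)=0.298143, sin(β/2)=0.954521
d^4_{-4,0}: single k=4 term ⇒ +0.054877;  D = +0.054790+0.003093i
d^4_{-3,0}: k∈[3..4] ⇒ +0.024241 -0.248465 = -0.224224;  D = -0.224024-0.009482i
d^4_{-2,0}: k∈[2..4] ⇒ +0.006071 -0.165932 +0.637799 = +0.477937;  D = +0.477747+0.013476i
d^4_{-1,0}: k∈[1..4] ⇒ +0.000894 -0.054972 +0.563465 -0.962584 = -0.453197;  D = -0.453152-0.006390i
d^4_{0,0}: k∈[0..4] ⇒ +0.000062 -0.010239 +0.236125 -1.075678 +0.689104 = -0.160625;  D = -0.160625+0.000000i
d^4_{1,0}: k∈[0..3] ⇒ -0.000894 +0.054972 -0.563465 +0.962584 = +0.453197;  D = +0.453152-0.006390i
d^4_{2,0}: k∈[0..2] ⇒ +0.006071 -0.165932 +0.637799 = +0.477937;  D = +0.477747-0.013476i
d^4_{3,0}: k∈[0..1] ⇒ -0.024241 +0.248465 = +0.224224;  D = +0.224024-0.009482i
d^4_{4,0}: single k=0 term ⇒ +0.054877;  D = +0.054790-0.003093i
Y_4^{m'}(θ=0.5364,φ=2.1862) and Σ D·Y over m':
  (+0.0548+0.0031i)·(-0.0235-0.0190i)  (-0.2240-0.0095i)·(+0.1382-0.0391i)  (+0.4777+0.0135i)·(-0.1215+0.3436i)  (-0.4532-0.0064i)·(-0.2606-0.3685i)  (-0.1606+0.0000i)·(-0.0063+0.0000i)  (+0.4532-0.0064i)·(+0.2606-0.3685i)  (+0.4777-0.0135i)·(-0.1215-0.3436i)  (+0.2240-0.0095i)·(-0.1382-0.0391i)  (+0.0548-0.0031i)·(-0.0235+0.0190i)
Y_4^0(R⁻¹ n̂) = +0.041933-0.000000i

Re=0.0419 Im=0.0000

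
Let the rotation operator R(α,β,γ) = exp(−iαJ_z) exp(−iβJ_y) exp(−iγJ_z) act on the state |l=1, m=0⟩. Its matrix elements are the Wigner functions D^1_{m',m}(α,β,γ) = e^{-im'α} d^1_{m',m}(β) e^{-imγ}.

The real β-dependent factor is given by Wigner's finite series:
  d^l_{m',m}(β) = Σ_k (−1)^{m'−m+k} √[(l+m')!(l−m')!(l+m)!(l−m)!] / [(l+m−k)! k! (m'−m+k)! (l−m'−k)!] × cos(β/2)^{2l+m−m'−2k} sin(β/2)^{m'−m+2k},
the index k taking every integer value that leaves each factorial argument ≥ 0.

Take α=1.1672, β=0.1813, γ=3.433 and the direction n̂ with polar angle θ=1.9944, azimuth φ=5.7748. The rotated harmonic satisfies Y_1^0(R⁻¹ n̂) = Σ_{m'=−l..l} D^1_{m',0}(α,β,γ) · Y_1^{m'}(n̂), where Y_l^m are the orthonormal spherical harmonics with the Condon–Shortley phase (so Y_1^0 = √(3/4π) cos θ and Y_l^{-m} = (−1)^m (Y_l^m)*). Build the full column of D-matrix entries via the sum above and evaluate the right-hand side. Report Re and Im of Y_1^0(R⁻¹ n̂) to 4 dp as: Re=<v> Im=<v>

Re=-0.2059 Im=0.0000

Need the full column D^1_{m',0} for m'=−1..1 at α=1.1672, β=0.1813, γ=3.433.
cos(β/2)=0.995894, sin(β/2)=0.090526
d^1_{-1,0}: single k=1 term ⇒ +0.127497;  D = +0.050072+0.117253i
d^1_{0,0}: k∈[0..1] ⇒ +0.991805 -0.008195 = +0.983610;  D = +0.983610+0.000000i
d^1_{1,0}: single k=0 term ⇒ -0.127497;  D = -0.050072+0.117253i
Y_1^{m'}(θ=1.9944,φ=5.7748) and Σ D·Y over m':
  (+0.0501+0.1173i)·(+0.2751+0.1533i)  (+0.9836+0.0000i)·(-0.2008+0.0000i)  (-0.0501+0.1173i)·(-0.2751+0.1533i)
Y_1^0(R⁻¹ n̂) = -0.205948+0.000000i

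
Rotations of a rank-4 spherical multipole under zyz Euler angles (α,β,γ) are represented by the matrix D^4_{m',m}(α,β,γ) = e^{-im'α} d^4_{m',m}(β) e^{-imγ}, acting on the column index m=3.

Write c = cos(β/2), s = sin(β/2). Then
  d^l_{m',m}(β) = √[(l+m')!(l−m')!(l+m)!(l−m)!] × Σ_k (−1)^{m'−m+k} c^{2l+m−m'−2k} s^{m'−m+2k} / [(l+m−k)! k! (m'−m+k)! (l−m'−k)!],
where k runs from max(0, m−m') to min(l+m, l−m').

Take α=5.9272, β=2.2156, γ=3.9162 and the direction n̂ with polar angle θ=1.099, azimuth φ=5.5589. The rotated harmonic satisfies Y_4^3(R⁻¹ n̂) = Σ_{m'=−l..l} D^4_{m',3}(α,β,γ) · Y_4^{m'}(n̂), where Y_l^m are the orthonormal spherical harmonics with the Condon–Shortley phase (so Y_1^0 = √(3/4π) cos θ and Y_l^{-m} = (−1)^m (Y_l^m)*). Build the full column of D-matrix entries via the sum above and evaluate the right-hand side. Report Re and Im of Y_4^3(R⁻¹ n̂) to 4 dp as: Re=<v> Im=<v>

Need the full column D^4_{m',3} for m'=−4..4 at α=5.9272, β=2.2156, γ=3.9162.
cos(β/2)=0.446631, sin(β/2)=0.894718
d^4_{-4,3}: single k=7 term ⇒ +0.579826;  D = +0.476522-0.330341i
d^4_{-3,3}: k∈[6..7] ⇒ +0.716331 -0.410668 = +0.305663;  D = +0.296147-0.075677i
d^4_{-2,3}: k∈[5..6] ⇒ +0.573407 -0.767038 = -0.193631;  D = -0.192548-0.020448i
d^4_{-1,3}: k∈[4..5] ⇒ +0.337334 -0.812243 = -0.474909;  D = -0.425166-0.211594i
d^4_{0,3}: k∈[3..4] ⇒ +0.150615 -0.604424 = -0.453810;  D = -0.310338-0.331110i
d^4_{1,3}: k∈[2..3] ⇒ +0.050435 -0.337334 = -0.286898;  D = -0.110941-0.264580i
d^4_{2,3}: k∈[1..2] ⇒ +0.011868 -0.142886 = -0.131017;  D = -0.005377-0.130907i
d^4_{3,3}: k∈[0..1] ⇒ +0.001583 -0.044480 = -0.042896;  D = +0.013287-0.040787i
d^4_{4,3}: single k=0 term ⇒ -0.008972;  D = +0.005578-0.007027i
Y_4^{m'}(θ=1.099,φ=5.5589) and Σ D·Y over m':
  (+0.4765-0.3303i)·(-0.2703+0.0674i)  (+0.2961-0.0757i)·(-0.2277+0.3314i)  (-0.1925-0.0204i)·(+0.0144+0.1175i)  (-0.4252-0.2116i)·(-0.2229-0.1972i)  (-0.3103-0.3311i)·(-0.1802+0.0000i)  (-0.1109-0.2646i)·(+0.2229-0.1972i)  (-0.0054-0.1309i)·(+0.0144-0.1175i)  (+0.0133-0.0408i)·(+0.2277+0.3314i)  (+0.0056-0.0070i)·(-0.2703-0.0674i)
Y_4^3(R⁻¹ n̂) = -0.118104+0.362841i

Re=-0.1181 Im=0.3628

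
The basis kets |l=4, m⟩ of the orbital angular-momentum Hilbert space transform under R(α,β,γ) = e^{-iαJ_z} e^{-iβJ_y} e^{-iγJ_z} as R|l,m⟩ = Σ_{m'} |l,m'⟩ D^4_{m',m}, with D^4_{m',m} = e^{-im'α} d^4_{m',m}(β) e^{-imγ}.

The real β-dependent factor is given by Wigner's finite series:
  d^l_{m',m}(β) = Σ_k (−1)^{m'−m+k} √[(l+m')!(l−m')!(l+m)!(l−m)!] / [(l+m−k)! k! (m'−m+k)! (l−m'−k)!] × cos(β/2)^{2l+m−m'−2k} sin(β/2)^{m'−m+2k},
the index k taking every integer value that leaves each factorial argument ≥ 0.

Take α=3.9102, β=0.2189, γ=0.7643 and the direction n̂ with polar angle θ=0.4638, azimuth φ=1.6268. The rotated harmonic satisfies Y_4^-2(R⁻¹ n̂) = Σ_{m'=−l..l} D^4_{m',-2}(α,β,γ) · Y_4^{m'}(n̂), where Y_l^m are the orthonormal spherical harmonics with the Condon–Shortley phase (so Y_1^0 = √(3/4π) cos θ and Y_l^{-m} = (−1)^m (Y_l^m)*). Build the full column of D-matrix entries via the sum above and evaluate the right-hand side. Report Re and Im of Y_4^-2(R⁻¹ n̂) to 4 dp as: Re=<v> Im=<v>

Re=0.3952 Im=0.1221

Need the full column D^4_{m',-2} for m'=−4..4 at α=3.9102, β=0.2189, γ=0.7643.
cos(β/2)=0.994016, sin(β/2)=0.109232
d^4_{-4,-2}: single k=2 term ⇒ +0.060903;  D = -0.006647-0.060539i
d^4_{-3,-2}: k∈[1..2] ⇒ +0.391893 -0.014197 = +0.377695;  D = +0.290615+0.241240i
d^4_{-2,-2}: k∈[0..2] ⇒ +0.953121 -0.138114 +0.002085 = +0.817092;  D = -0.814747+0.061858i
d^4_{-1,-2}: k∈[0..2] ⇒ -0.444364 +0.026830 -0.000216 = -0.417750;  D = -0.277466+0.312295i
d^4_{0,-2}: k∈[0..2] ⇒ +0.109189 -0.003516 +0.000016 = +0.105689;  D = +0.004458+0.105595i
d^4_{1,-2}: k∈[0..2] ⇒ -0.017887 +0.000324 -0.000001 = -0.017563;  D = +0.012731+0.012100i
d^4_{2,-2}: k∈[0..2] ⇒ +0.002085 -0.000020 +0.000000 = +0.002065;  D = +0.002065-0.000018i
d^4_{3,-2}: k∈[0..1] ⇒ -0.000171 +0.000001 = -0.000171;  D = +0.000122-0.000120i
d^4_{4,-2}: single k=0 term ⇒ +0.000009;  D = +0.000000-0.000009i
Y_4^{m'}(θ=0.4638,φ=1.6268) and Σ D·Y over m':
  (-0.0066-0.0605i)·(+0.0173-0.0039i)  (+0.2906+0.2412i)·(+0.0168+0.0988i)  (-0.8147+0.0619i)·(-0.3060+0.0344i)  (-0.2775+0.3123i)·(-0.0275-0.4912i)  (+0.0045+0.1056i)·(+0.1478+0.0000i)  (+0.0127+0.0121i)·(+0.0275-0.4912i)  (+0.0021-0.0000i)·(-0.3060-0.0344i)  (+0.0001-0.0001i)·(-0.0168+0.0988i)  (+0.0000-0.0000i)·(+0.0173+0.0039i)
Y_4^-2(R⁻¹ n̂) = +0.395201+0.122093i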